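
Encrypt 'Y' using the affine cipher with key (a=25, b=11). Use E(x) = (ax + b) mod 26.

Step 1: Convert 'Y' to number: x = 24.
Step 2: E(24) = (25 * 24 + 11) mod 26 = 611 mod 26 = 13.
Step 3: Convert 13 back to letter: N.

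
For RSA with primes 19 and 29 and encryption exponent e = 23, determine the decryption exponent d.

Step 1: n = 19 * 29 = 551.
Step 2: phi(n) = 18 * 28 = 504.
Step 3: Find d such that 23 * d = 1 (mod 504).
Step 4: d = 23^(-1) mod 504 = 263.
Verification: 23 * 263 = 6049 = 12 * 504 + 1.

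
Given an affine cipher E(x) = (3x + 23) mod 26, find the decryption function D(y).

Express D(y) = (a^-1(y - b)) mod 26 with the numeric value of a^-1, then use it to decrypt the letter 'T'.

Step 1: Find a^-1, the modular inverse of 3 mod 26.
Step 2: We need 3 * a^-1 = 1 (mod 26).
Step 3: 3 * 9 = 27 = 1 * 26 + 1, so a^-1 = 9.
Step 4: D(y) = 9(y - 23) mod 26.
Step 5: Apply to 'T' (y = 19): D(19) = 9 * (19 - 23) mod 26 = 9 * -4 mod 26 = 16 -> 'Q'.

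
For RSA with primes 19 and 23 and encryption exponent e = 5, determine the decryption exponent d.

Step 1: n = 19 * 23 = 437.
Step 2: phi(n) = 18 * 22 = 396.
Step 3: Find d such that 5 * d = 1 (mod 396).
Step 4: d = 5^(-1) mod 396 = 317.
Verification: 5 * 317 = 1585 = 4 * 396 + 1.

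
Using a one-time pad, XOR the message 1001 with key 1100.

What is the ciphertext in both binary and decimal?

Step 1: Write out the XOR operation bit by bit:
  Message: 1001
  Key:     1100
  XOR:     0101
Step 2: Convert to decimal: 0101 = 5.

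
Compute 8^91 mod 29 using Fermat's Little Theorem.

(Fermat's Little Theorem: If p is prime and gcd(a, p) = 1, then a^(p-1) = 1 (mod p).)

Step 1: Since 29 is prime, by Fermat's Little Theorem: 8^28 = 1 (mod 29).
Step 2: Reduce exponent: 91 mod 28 = 7.
Step 3: So 8^91 = 8^7 (mod 29).
Step 4: 8^7 mod 29 = 17.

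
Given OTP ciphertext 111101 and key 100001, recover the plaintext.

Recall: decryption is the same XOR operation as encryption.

Step 1: XOR ciphertext with key:
  Ciphertext: 111101
  Key:        100001
  XOR:        011100
Step 2: Plaintext = 011100 = 28 in decimal.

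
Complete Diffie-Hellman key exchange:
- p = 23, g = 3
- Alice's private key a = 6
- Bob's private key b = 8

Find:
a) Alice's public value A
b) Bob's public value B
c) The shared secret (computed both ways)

Step 1: A = g^a mod p = 3^6 mod 23 = 16.
Step 2: B = g^b mod p = 3^8 mod 23 = 6.
Step 3: Alice computes s = B^a mod p = 6^6 mod 23 = 12.
Step 4: Bob computes s = A^b mod p = 16^8 mod 23 = 12.
Both sides agree: shared secret = 12.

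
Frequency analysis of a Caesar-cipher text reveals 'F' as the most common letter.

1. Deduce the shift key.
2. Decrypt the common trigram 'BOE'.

Step 1: In English, 'E' is the most frequent letter (12.7%).
Step 2: The most frequent ciphertext letter is 'F' (position 5).
Step 3: Shift = (5 - 4) mod 26 = 1.
Step 4: Decrypt 'BOE' by shifting back 1:
  B -> A
  O -> N
  E -> D
Step 5: 'BOE' decrypts to 'AND'.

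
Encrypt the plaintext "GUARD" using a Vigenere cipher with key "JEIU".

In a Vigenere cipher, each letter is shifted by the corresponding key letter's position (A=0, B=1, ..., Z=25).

Step 1: Repeat key to match plaintext length:
  Plaintext: GUARD
  Key:       JEIUJ
Step 2: Encrypt each letter:
  G(6) + J(9) = (6+9) mod 26 = 15 = P
  U(20) + E(4) = (20+4) mod 26 = 24 = Y
  A(0) + I(8) = (0+8) mod 26 = 8 = I
  R(17) + U(20) = (17+20) mod 26 = 11 = L
  D(3) + J(9) = (3+9) mod 26 = 12 = M
Ciphertext: PYILM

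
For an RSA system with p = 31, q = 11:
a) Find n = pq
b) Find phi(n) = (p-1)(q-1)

Step 1: n = p * q = 31 * 11 = 341.
Step 2: phi(n) = (p-1)(q-1) = 30 * 10 = 300.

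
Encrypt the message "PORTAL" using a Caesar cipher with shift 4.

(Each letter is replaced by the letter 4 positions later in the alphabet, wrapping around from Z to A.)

Step 1: For each letter, shift forward by 4 positions (mod 26).
  P (position 15) -> position (15+4) mod 26 = 19 -> T
  O (position 14) -> position (14+4) mod 26 = 18 -> S
  R (position 17) -> position (17+4) mod 26 = 21 -> V
  T (position 19) -> position (19+4) mod 26 = 23 -> X
  A (position 0) -> position (0+4) mod 26 = 4 -> E
  L (position 11) -> position (11+4) mod 26 = 15 -> P
Result: TSVXEP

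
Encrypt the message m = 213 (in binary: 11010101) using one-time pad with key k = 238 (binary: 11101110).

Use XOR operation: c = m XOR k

Step 1: Write out the XOR operation bit by bit:
  Message: 11010101
  Key:     11101110
  XOR:     00111011
Step 2: Convert to decimal: 00111011 = 59.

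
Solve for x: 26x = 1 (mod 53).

Step 1: We need x such that 26 * x = 1 (mod 53).
Step 2: Using the extended Euclidean algorithm or trial:
  26 * 51 = 1326 = 25 * 53 + 1.
Step 3: Since 1326 mod 53 = 1, the inverse is x = 51.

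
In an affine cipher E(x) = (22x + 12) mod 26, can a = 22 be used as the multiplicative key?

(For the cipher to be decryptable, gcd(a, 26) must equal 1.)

Step 1: Compute gcd(22, 26).
Step 2: gcd(22, 26) = 2.
Since gcd = 2 != 1, 22 shares a common factor with 26, so it cannot be used.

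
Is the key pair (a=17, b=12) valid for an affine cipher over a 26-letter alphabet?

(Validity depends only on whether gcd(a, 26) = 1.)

Step 1: Compute gcd(17, 26).
Step 2: gcd(17, 26) = 1.
Since gcd = 1, 17 is coprime with 26, so it is a valid key.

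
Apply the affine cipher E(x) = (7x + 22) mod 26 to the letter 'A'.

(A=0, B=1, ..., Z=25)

Step 1: Convert 'A' to number: x = 0.
Step 2: E(0) = (7 * 0 + 22) mod 26 = 22 mod 26 = 22.
Step 3: Convert 22 back to letter: W.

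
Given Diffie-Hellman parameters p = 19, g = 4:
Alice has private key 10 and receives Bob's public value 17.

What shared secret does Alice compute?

Step 1: s = B^a mod p = 17^10 mod 19.
  17^1 mod 19 = 17
  17^2 mod 19 = (17 * 17) mod 19 = 4
  17^3 mod 19 = (4 * 17) mod 19 = 11
  17^4 mod 19 = (11 * 17) mod 19 = 16
  17^5 mod 19 = (16 * 17) mod 19 = 6
  17^6 mod 19 = (6 * 17) mod 19 = 7
  17^7 mod 19 = (7 * 17) mod 19 = 5
  17^8 mod 19 = (5 * 17) mod 19 = 9
  17^9 mod 19 = (9 * 17) mod 19 = 1
  17^10 mod 19 = (1 * 17) mod 19 = 17
Result: shared secret = 17.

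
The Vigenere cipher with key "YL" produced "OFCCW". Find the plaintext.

Step 1: Extend key: YLYLY
Step 2: Decrypt each letter (c - k) mod 26:
  O(14) - Y(24) = (14-24) mod 26 = 16 = Q
  F(5) - L(11) = (5-11) mod 26 = 20 = U
  C(2) - Y(24) = (2-24) mod 26 = 4 = E
  C(2) - L(11) = (2-11) mod 26 = 17 = R
  W(22) - Y(24) = (22-24) mod 26 = 24 = Y
Plaintext: QUERY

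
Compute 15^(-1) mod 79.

Step 1: We need x such that 15 * x = 1 (mod 79).
Step 2: Using the extended Euclidean algorithm or trial:
  15 * 58 = 870 = 11 * 79 + 1.
Step 3: Since 870 mod 79 = 1, the inverse is x = 58.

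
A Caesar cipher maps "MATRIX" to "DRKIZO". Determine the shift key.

Step 1: Compare first letters: M (position 12) -> D (position 3).
Step 2: Shift = (3 - 12) mod 26 = 17.
The shift value is 17.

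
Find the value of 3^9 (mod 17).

Step 1: Compute 3^9 mod 17 step by step, reducing modulo 17 at each step.
  3^1 mod 17 = 3
  3^2 mod 17 = (3 * 3) mod 17 = 9
  3^3 mod 17 = (9 * 3) mod 17 = 10
  3^4 mod 17 = (10 * 3) mod 17 = 13
  3^5 mod 17 = (13 * 3) mod 17 = 5
  3^6 mod 17 = (5 * 3) mod 17 = 15
  3^7 mod 17 = (15 * 3) mod 17 = 11
  3^8 mod 17 = (11 * 3) mod 17 = 16
  3^9 mod 17 = (16 * 3) mod 17 = 14
Step 2: Result = 14.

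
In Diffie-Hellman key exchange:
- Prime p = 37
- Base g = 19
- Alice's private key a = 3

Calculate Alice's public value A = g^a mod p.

Step 1: A = g^a mod p = 19^3 mod 37.
  19^1 mod 37 = 19
  19^2 mod 37 = (19 * 19) mod 37 = 28
  19^3 mod 37 = (28 * 19) mod 37 = 14
Result: A = 14.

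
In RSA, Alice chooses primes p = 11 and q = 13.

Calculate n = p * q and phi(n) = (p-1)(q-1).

Step 1: n = p * q = 11 * 13 = 143.
Step 2: phi(n) = (p-1)(q-1) = 10 * 12 = 120.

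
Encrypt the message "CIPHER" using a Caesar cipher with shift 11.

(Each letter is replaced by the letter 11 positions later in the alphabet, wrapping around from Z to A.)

Step 1: For each letter, shift forward by 11 positions (mod 26).
  C (position 2) -> position (2+11) mod 26 = 13 -> N
  I (position 8) -> position (8+11) mod 26 = 19 -> T
  P (position 15) -> position (15+11) mod 26 = 0 -> A
  H (position 7) -> position (7+11) mod 26 = 18 -> S
  E (position 4) -> position (4+11) mod 26 = 15 -> P
  R (position 17) -> position (17+11) mod 26 = 2 -> C
Result: NTASPC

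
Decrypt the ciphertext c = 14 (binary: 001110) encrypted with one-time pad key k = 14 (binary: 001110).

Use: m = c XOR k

Step 1: XOR ciphertext with key:
  Ciphertext: 001110
  Key:        001110
  XOR:        000000
Step 2: Plaintext = 000000 = 0 in decimal.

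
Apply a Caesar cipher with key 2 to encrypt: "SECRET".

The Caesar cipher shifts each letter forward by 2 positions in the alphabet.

Step 1: For each letter, shift forward by 2 positions (mod 26).
  S (position 18) -> position (18+2) mod 26 = 20 -> U
  E (position 4) -> position (4+2) mod 26 = 6 -> G
  C (position 2) -> position (2+2) mod 26 = 4 -> E
  R (position 17) -> position (17+2) mod 26 = 19 -> T
  E (position 4) -> position (4+2) mod 26 = 6 -> G
  T (position 19) -> position (19+2) mod 26 = 21 -> V
Result: UGETGV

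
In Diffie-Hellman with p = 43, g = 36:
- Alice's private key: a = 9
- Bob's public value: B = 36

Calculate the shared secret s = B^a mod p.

Step 1: s = B^a mod p = 36^9 mod 43.
  36^1 mod 43 = 36
  36^2 mod 43 = (36 * 36) mod 43 = 6
  36^3 mod 43 = (6 * 36) mod 43 = 1
  36^4 mod 43 = (1 * 36) mod 43 = 36
  36^5 mod 43 = (36 * 36) mod 43 = 6
  36^6 mod 43 = (6 * 36) mod 43 = 1
  36^7 mod 43 = (1 * 36) mod 43 = 36
  36^8 mod 43 = (36 * 36) mod 43 = 6
  36^9 mod 43 = (6 * 36) mod 43 = 1
Result: shared secret = 1.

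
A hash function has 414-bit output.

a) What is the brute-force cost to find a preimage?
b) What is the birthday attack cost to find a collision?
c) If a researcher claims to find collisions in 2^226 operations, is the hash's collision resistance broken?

Step 1: Preimage resistance requires brute-force of 2^414 operations.
Step 2: Collision resistance (birthday bound) = 2^(414/2) = 2^207.
Step 3: The claimed attack costs 2^226 operations.
Step 4: Since 2^226 >= 2^207, the claimed attack is no faster than the generic birthday attack, so this does not break collision resistance.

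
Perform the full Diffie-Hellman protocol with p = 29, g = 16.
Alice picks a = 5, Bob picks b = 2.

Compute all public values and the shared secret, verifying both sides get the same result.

Step 1: A = g^a mod p = 16^5 mod 29 = 23.
Step 2: B = g^b mod p = 16^2 mod 29 = 24.
Step 3: Alice computes s = B^a mod p = 24^5 mod 29 = 7.
Step 4: Bob computes s = A^b mod p = 23^2 mod 29 = 7.
Both sides agree: shared secret = 7.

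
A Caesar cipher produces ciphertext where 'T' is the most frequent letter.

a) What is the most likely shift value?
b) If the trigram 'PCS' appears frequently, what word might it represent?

Step 1: In English, 'E' is the most frequent letter (12.7%).
Step 2: The most frequent ciphertext letter is 'T' (position 19).
Step 3: Shift = (19 - 4) mod 26 = 15.
Step 4: Decrypt 'PCS' by shifting back 15:
  P -> A
  C -> N
  S -> D
Step 5: 'PCS' decrypts to 'AND'.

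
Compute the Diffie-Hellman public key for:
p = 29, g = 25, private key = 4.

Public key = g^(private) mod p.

Step 1: A = g^a mod p = 25^4 mod 29.
  25^1 mod 29 = 25
  25^2 mod 29 = (25 * 25) mod 29 = 16
  25^3 mod 29 = (16 * 25) mod 29 = 23
  25^4 mod 29 = (23 * 25) mod 29 = 24
Result: A = 24.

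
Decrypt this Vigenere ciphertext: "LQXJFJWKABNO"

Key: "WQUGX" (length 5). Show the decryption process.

Step 1: Key 'WQUGX' has length 5. Extended key: WQUGXWQUGXWQ
Step 2: Decrypt each position:
  L(11) - W(22) = 15 = P
  Q(16) - Q(16) = 0 = A
  X(23) - U(20) = 3 = D
  J(9) - G(6) = 3 = D
  F(5) - X(23) = 8 = I
  J(9) - W(22) = 13 = N
  W(22) - Q(16) = 6 = G
  K(10) - U(20) = 16 = Q
  A(0) - G(6) = 20 = U
  B(1) - X(23) = 4 = E
  N(13) - W(22) = 17 = R
  O(14) - Q(16) = 24 = Y
Plaintext: PADDINGQUERY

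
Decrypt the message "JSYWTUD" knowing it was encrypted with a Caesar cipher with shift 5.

Step 1: Reverse the shift by subtracting 5 from each letter position.
  J (position 9) -> position (9-5) mod 26 = 4 -> E
  S (position 18) -> position (18-5) mod 26 = 13 -> N
  Y (position 24) -> position (24-5) mod 26 = 19 -> T
  W (position 22) -> position (22-5) mod 26 = 17 -> R
  T (position 19) -> position (19-5) mod 26 = 14 -> O
  U (position 20) -> position (20-5) mod 26 = 15 -> P
  D (position 3) -> position (3-5) mod 26 = 24 -> Y
Decrypted message: ENTROPY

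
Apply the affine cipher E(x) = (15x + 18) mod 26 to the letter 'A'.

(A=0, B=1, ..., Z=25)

Step 1: Convert 'A' to number: x = 0.
Step 2: E(0) = (15 * 0 + 18) mod 26 = 18 mod 26 = 18.
Step 3: Convert 18 back to letter: S.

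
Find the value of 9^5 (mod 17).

Step 1: Compute 9^5 mod 17 step by step, reducing modulo 17 at each step.
  9^1 mod 17 = 9
  9^2 mod 17 = (9 * 9) mod 17 = 13
  9^3 mod 17 = (13 * 9) mod 17 = 15
  9^4 mod 17 = (15 * 9) mod 17 = 16
  9^5 mod 17 = (16 * 9) mod 17 = 8
Step 2: Result = 8.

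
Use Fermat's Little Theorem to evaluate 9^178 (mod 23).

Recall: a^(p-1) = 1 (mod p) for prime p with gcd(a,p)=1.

Step 1: Since 23 is prime, by Fermat's Little Theorem: 9^22 = 1 (mod 23).
Step 2: Reduce exponent: 178 mod 22 = 2.
Step 3: So 9^178 = 9^2 (mod 23).
Step 4: 9^2 mod 23 = 12.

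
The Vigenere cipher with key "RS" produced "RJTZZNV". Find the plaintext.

Step 1: Extend key: RSRSRSR
Step 2: Decrypt each letter (c - k) mod 26:
  R(17) - R(17) = (17-17) mod 26 = 0 = A
  J(9) - S(18) = (9-18) mod 26 = 17 = R
  T(19) - R(17) = (19-17) mod 26 = 2 = C
  Z(25) - S(18) = (25-18) mod 26 = 7 = H
  Z(25) - R(17) = (25-17) mod 26 = 8 = I
  N(13) - S(18) = (13-18) mod 26 = 21 = V
  V(21) - R(17) = (21-17) mod 26 = 4 = E
Plaintext: ARCHIVE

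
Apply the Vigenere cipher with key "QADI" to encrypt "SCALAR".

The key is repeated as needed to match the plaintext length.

Step 1: Repeat key to match plaintext length:
  Plaintext: SCALAR
  Key:       QADIQA
Step 2: Encrypt each letter:
  S(18) + Q(16) = (18+16) mod 26 = 8 = I
  C(2) + A(0) = (2+0) mod 26 = 2 = C
  A(0) + D(3) = (0+3) mod 26 = 3 = D
  L(11) + I(8) = (11+8) mod 26 = 19 = T
  A(0) + Q(16) = (0+16) mod 26 = 16 = Q
  R(17) + A(0) = (17+0) mod 26 = 17 = R
Ciphertext: ICDTQR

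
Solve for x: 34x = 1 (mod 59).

Step 1: We need x such that 34 * x = 1 (mod 59).
Step 2: Using the extended Euclidean algorithm or trial:
  34 * 33 = 1122 = 19 * 59 + 1.
Step 3: Since 1122 mod 59 = 1, the inverse is x = 33.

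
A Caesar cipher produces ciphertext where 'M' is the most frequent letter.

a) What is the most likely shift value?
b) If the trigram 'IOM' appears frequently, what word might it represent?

Step 1: In English, 'E' is the most frequent letter (12.7%).
Step 2: The most frequent ciphertext letter is 'M' (position 12).
Step 3: Shift = (12 - 4) mod 26 = 8.
Step 4: Decrypt 'IOM' by shifting back 8:
  I -> A
  O -> G
  M -> E
Step 5: 'IOM' decrypts to 'AGE'.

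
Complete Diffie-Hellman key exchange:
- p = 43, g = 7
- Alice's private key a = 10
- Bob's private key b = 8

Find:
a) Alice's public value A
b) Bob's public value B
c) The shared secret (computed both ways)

Step 1: A = g^a mod p = 7^10 mod 43 = 36.
Step 2: B = g^b mod p = 7^8 mod 43 = 6.
Step 3: Alice computes s = B^a mod p = 6^10 mod 43 = 6.
Step 4: Bob computes s = A^b mod p = 36^8 mod 43 = 6.
Both sides agree: shared secret = 6.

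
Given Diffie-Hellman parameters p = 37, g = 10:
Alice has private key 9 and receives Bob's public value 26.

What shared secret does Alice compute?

Step 1: s = B^a mod p = 26^9 mod 37.
  26^1 mod 37 = 26
  26^2 mod 37 = (26 * 26) mod 37 = 10
  26^3 mod 37 = (10 * 26) mod 37 = 1
  26^4 mod 37 = (1 * 26) mod 37 = 26
  26^5 mod 37 = (26 * 26) mod 37 = 10
  26^6 mod 37 = (10 * 26) mod 37 = 1
  26^7 mod 37 = (1 * 26) mod 37 = 26
  26^8 mod 37 = (26 * 26) mod 37 = 10
  26^9 mod 37 = (10 * 26) mod 37 = 1
Result: shared secret = 1.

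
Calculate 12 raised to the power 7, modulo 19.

Step 1: Compute 12^7 mod 19 step by step, reducing modulo 19 at each step.
  12^1 mod 19 = 12
  12^2 mod 19 = (12 * 12) mod 19 = 11
  12^3 mod 19 = (11 * 12) mod 19 = 18
  12^4 mod 19 = (18 * 12) mod 19 = 7
  12^5 mod 19 = (7 * 12) mod 19 = 8
  12^6 mod 19 = (8 * 12) mod 19 = 1
  12^7 mod 19 = (1 * 12) mod 19 = 12
Step 2: Result = 12.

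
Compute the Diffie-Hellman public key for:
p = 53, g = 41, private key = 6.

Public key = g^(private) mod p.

Step 1: A = g^a mod p = 41^6 mod 53.
  41^1 mod 53 = 41
  41^2 mod 53 = (41 * 41) mod 53 = 38
  41^3 mod 53 = (38 * 41) mod 53 = 21
  41^4 mod 53 = (21 * 41) mod 53 = 13
  41^5 mod 53 = (13 * 41) mod 53 = 3
  41^6 mod 53 = (3 * 41) mod 53 = 17
Result: A = 17.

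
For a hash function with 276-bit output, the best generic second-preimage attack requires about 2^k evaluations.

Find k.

Step 1: The hash has a 276-bit output.
Step 2: Second-preimage resistance means: given a specific input x, it should be infeasible to find a different y with h(y) = h(x).
With a 276-bit output, a generic search for a second preimage costs about 2^276 evaluations (each trial matches the fixed target with probability 2^-276).
Step 3: Security level = 276 bits.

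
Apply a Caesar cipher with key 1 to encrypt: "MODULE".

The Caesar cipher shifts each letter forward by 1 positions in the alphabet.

Step 1: For each letter, shift forward by 1 positions (mod 26).
  M (position 12) -> position (12+1) mod 26 = 13 -> N
  O (position 14) -> position (14+1) mod 26 = 15 -> P
  D (position 3) -> position (3+1) mod 26 = 4 -> E
  U (position 20) -> position (20+1) mod 26 = 21 -> V
  L (position 11) -> position (11+1) mod 26 = 12 -> M
  E (position 4) -> position (4+1) mod 26 = 5 -> F
Result: NPEVMF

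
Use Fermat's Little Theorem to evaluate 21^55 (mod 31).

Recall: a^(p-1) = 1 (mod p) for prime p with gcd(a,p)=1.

Step 1: Since 31 is prime, by Fermat's Little Theorem: 21^30 = 1 (mod 31).
Step 2: Reduce exponent: 55 mod 30 = 25.
Step 3: So 21^55 = 21^25 (mod 31).
Step 4: 21^25 mod 31 = 26.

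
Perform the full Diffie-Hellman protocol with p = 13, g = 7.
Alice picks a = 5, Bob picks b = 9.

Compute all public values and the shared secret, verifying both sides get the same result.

Step 1: A = g^a mod p = 7^5 mod 13 = 11.
Step 2: B = g^b mod p = 7^9 mod 13 = 8.
Step 3: Alice computes s = B^a mod p = 8^5 mod 13 = 8.
Step 4: Bob computes s = A^b mod p = 11^9 mod 13 = 8.
Both sides agree: shared secret = 8.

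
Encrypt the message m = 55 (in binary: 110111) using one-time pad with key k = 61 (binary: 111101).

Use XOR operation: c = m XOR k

Step 1: Write out the XOR operation bit by bit:
  Message: 110111
  Key:     111101
  XOR:     001010
Step 2: Convert to decimal: 001010 = 10.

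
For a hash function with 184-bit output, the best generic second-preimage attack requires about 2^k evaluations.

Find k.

Step 1: The hash has a 184-bit output.
Step 2: Second-preimage resistance means: given a specific input x, it should be infeasible to find a different y with h(y) = h(x).
With a 184-bit output, a generic search for a second preimage costs about 2^184 evaluations (each trial matches the fixed target with probability 2^-184).
Step 3: Security level = 184 bits.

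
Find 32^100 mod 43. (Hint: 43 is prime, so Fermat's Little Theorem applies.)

Step 1: Since 43 is prime, by Fermat's Little Theorem: 32^42 = 1 (mod 43).
Step 2: Reduce exponent: 100 mod 42 = 16.
Step 3: So 32^100 = 32^16 (mod 43).
Step 4: 32^16 mod 43 = 35.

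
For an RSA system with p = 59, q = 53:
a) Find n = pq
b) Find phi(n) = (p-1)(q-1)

Step 1: n = p * q = 59 * 53 = 3127.
Step 2: phi(n) = (p-1)(q-1) = 58 * 52 = 3016.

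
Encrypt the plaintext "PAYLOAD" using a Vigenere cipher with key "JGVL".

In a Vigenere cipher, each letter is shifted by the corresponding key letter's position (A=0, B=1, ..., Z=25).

Step 1: Repeat key to match plaintext length:
  Plaintext: PAYLOAD
  Key:       JGVLJGV
Step 2: Encrypt each letter:
  P(15) + J(9) = (15+9) mod 26 = 24 = Y
  A(0) + G(6) = (0+6) mod 26 = 6 = G
  Y(24) + V(21) = (24+21) mod 26 = 19 = T
  L(11) + L(11) = (11+11) mod 26 = 22 = W
  O(14) + J(9) = (14+9) mod 26 = 23 = X
  A(0) + G(6) = (0+6) mod 26 = 6 = G
  D(3) + V(21) = (3+21) mod 26 = 24 = Y
Ciphertext: YGTWXGY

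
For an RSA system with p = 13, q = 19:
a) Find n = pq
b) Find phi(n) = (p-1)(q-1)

Step 1: n = p * q = 13 * 19 = 247.
Step 2: phi(n) = (p-1)(q-1) = 12 * 18 = 216.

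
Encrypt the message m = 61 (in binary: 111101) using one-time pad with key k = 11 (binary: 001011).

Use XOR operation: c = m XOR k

Step 1: Write out the XOR operation bit by bit:
  Message: 111101
  Key:     001011
  XOR:     110110
Step 2: Convert to decimal: 110110 = 54.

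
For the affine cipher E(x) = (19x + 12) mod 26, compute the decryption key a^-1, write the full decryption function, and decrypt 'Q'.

Step 1: Find a^-1, the modular inverse of 19 mod 26.
Step 2: We need 19 * a^-1 = 1 (mod 26).
Step 3: 19 * 11 = 209 = 8 * 26 + 1, so a^-1 = 11.
Step 4: D(y) = 11(y - 12) mod 26.
Step 5: Apply to 'Q' (y = 16): D(16) = 11 * (16 - 12) mod 26 = 11 * 4 mod 26 = 18 -> 'S'.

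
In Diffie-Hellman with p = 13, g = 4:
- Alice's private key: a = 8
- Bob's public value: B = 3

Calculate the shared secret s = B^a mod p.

Step 1: s = B^a mod p = 3^8 mod 13.
  3^1 mod 13 = 3
  3^2 mod 13 = (3 * 3) mod 13 = 9
  3^3 mod 13 = (9 * 3) mod 13 = 1
  3^4 mod 13 = (1 * 3) mod 13 = 3
  3^5 mod 13 = (3 * 3) mod 13 = 9
  3^6 mod 13 = (9 * 3) mod 13 = 1
  3^7 mod 13 = (1 * 3) mod 13 = 3
  3^8 mod 13 = (3 * 3) mod 13 = 9
Result: shared secret = 9.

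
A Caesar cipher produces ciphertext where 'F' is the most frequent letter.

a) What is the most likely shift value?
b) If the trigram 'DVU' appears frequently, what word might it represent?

Step 1: In English, 'E' is the most frequent letter (12.7%).
Step 2: The most frequent ciphertext letter is 'F' (position 5).
Step 3: Shift = (5 - 4) mod 26 = 1.
Step 4: Decrypt 'DVU' by shifting back 1:
  D -> C
  V -> U
  U -> T
Step 5: 'DVU' decrypts to 'CUT'.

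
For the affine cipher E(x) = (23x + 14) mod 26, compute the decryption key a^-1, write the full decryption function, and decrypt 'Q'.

Step 1: Find a^-1, the modular inverse of 23 mod 26.
Step 2: We need 23 * a^-1 = 1 (mod 26).
Step 3: 23 * 17 = 391 = 15 * 26 + 1, so a^-1 = 17.
Step 4: D(y) = 17(y - 14) mod 26.
Step 5: Apply to 'Q' (y = 16): D(16) = 17 * (16 - 14) mod 26 = 17 * 2 mod 26 = 8 -> 'I'.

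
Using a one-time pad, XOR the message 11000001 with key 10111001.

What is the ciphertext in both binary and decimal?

Step 1: Write out the XOR operation bit by bit:
  Message: 11000001
  Key:     10111001
  XOR:     01111000
Step 2: Convert to decimal: 01111000 = 120.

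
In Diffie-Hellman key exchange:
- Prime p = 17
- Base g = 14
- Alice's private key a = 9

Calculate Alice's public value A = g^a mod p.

Step 1: A = g^a mod p = 14^9 mod 17.
  14^1 mod 17 = 14
  14^2 mod 17 = (14 * 14) mod 17 = 9
  14^3 mod 17 = (9 * 14) mod 17 = 7
  14^4 mod 17 = (7 * 14) mod 17 = 13
  14^5 mod 17 = (13 * 14) mod 17 = 12
  14^6 mod 17 = (12 * 14) mod 17 = 15
  14^7 mod 17 = (15 * 14) mod 17 = 6
  14^8 mod 17 = (6 * 14) mod 17 = 16
  14^9 mod 17 = (16 * 14) mod 17 = 3
Result: A = 3.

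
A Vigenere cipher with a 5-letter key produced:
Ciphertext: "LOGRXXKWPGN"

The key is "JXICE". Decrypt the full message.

Step 1: Key 'JXICE' has length 5. Extended key: JXICEJXICEJ
Step 2: Decrypt each position:
  L(11) - J(9) = 2 = C
  O(14) - X(23) = 17 = R
  G(6) - I(8) = 24 = Y
  R(17) - C(2) = 15 = P
  X(23) - E(4) = 19 = T
  X(23) - J(9) = 14 = O
  K(10) - X(23) = 13 = N
  W(22) - I(8) = 14 = O
  P(15) - C(2) = 13 = N
  G(6) - E(4) = 2 = C
  N(13) - J(9) = 4 = E
Plaintext: CRYPTONONCE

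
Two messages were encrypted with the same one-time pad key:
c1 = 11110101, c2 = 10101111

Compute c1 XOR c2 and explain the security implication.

Step 1: c1 XOR c2 = (m1 XOR k) XOR (m2 XOR k).
Step 2: By XOR associativity/commutativity: = m1 XOR m2 XOR k XOR k = m1 XOR m2.
Step 3: 11110101 XOR 10101111 = 01011010 = 90.
Step 4: The key cancels out! An attacker learns m1 XOR m2 = 90, revealing the relationship between plaintexts.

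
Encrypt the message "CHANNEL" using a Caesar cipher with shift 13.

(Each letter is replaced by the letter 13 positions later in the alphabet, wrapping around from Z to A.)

Step 1: For each letter, shift forward by 13 positions (mod 26).
  C (position 2) -> position (2+13) mod 26 = 15 -> P
  H (position 7) -> position (7+13) mod 26 = 20 -> U
  A (position 0) -> position (0+13) mod 26 = 13 -> N
  N (position 13) -> position (13+13) mod 26 = 0 -> A
  N (position 13) -> position (13+13) mod 26 = 0 -> A
  E (position 4) -> position (4+13) mod 26 = 17 -> R
  L (position 11) -> position (11+13) mod 26 = 24 -> Y
Result: PUNAARY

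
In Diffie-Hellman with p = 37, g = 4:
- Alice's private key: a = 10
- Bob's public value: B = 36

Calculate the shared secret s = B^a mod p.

Step 1: s = B^a mod p = 36^10 mod 37.
  36^1 mod 37 = 36
  36^2 mod 37 = (36 * 36) mod 37 = 1
  36^3 mod 37 = (1 * 36) mod 37 = 36
  36^4 mod 37 = (36 * 36) mod 37 = 1
  36^5 mod 37 = (1 * 36) mod 37 = 36
  36^6 mod 37 = (36 * 36) mod 37 = 1
  36^7 mod 37 = (1 * 36) mod 37 = 36
  36^8 mod 37 = (36 * 36) mod 37 = 1
  36^9 mod 37 = (1 * 36) mod 37 = 36
  36^10 mod 37 = (36 * 36) mod 37 = 1
Result: shared secret = 1.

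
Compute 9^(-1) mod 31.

Step 1: We need x such that 9 * x = 1 (mod 31).
Step 2: Using the extended Euclidean algorithm or trial:
  9 * 7 = 63 = 2 * 31 + 1.
Step 3: Since 63 mod 31 = 1, the inverse is x = 7.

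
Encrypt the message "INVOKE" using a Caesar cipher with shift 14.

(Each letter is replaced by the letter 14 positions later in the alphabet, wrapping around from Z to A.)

Step 1: For each letter, shift forward by 14 positions (mod 26).
  I (position 8) -> position (8+14) mod 26 = 22 -> W
  N (position 13) -> position (13+14) mod 26 = 1 -> B
  V (position 21) -> position (21+14) mod 26 = 9 -> J
  O (position 14) -> position (14+14) mod 26 = 2 -> C
  K (position 10) -> position (10+14) mod 26 = 24 -> Y
  E (position 4) -> position (4+14) mod 26 = 18 -> S
Result: WBJCYS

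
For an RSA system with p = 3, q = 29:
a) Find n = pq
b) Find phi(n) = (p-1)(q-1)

Step 1: n = p * q = 3 * 29 = 87.
Step 2: phi(n) = (p-1)(q-1) = 2 * 28 = 56.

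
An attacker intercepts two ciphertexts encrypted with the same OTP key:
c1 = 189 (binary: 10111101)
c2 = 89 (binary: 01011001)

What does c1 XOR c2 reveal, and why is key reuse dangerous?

Step 1: c1 XOR c2 = (m1 XOR k) XOR (m2 XOR k).
Step 2: By XOR associativity/commutativity: = m1 XOR m2 XOR k XOR k = m1 XOR m2.
Step 3: 10111101 XOR 01011001 = 11100100 = 228.
Step 4: The key cancels out! An attacker learns m1 XOR m2 = 228, revealing the relationship between plaintexts.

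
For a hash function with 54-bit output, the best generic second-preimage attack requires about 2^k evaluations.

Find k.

Step 1: The hash has a 54-bit output.
Step 2: Second-preimage resistance means: given a specific input x, it should be infeasible to find a different y with h(y) = h(x).
With a 54-bit output, a generic search for a second preimage costs about 2^54 evaluations (each trial matches the fixed target with probability 2^-54).
Step 3: Security level = 54 bits.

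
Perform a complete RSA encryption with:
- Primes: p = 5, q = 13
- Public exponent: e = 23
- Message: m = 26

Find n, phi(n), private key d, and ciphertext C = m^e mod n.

Step 1: n = 5 * 13 = 65.
Step 2: phi(n) = (5-1)(13-1) = 4 * 12 = 48.
Step 3: Find d = 23^(-1) mod 48 = 23.
  Verify: 23 * 23 = 529 = 1 (mod 48).
Step 4: C = 26^23 mod 65 = 26.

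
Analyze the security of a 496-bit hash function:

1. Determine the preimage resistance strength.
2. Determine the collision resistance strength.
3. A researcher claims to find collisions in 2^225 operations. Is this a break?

Step 1: Preimage resistance requires brute-force of 2^496 operations.
Step 2: Collision resistance (birthday bound) = 2^(496/2) = 2^248.
Step 3: The claimed attack costs 2^225 operations.
Step 4: Since 2^225 < 2^248, the claimed attack beats the generic birthday bound, so collision resistance is broken.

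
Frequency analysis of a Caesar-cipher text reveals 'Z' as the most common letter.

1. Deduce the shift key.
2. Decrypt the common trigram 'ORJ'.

Step 1: In English, 'E' is the most frequent letter (12.7%).
Step 2: The most frequent ciphertext letter is 'Z' (position 25).
Step 3: Shift = (25 - 4) mod 26 = 21.
Step 4: Decrypt 'ORJ' by shifting back 21:
  O -> T
  R -> W
  J -> O
Step 5: 'ORJ' decrypts to 'TWO'.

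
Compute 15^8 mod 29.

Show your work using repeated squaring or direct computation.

Step 1: Compute 15^8 mod 29 step by step, reducing modulo 29 at each step.
  15^1 mod 29 = 15
  15^2 mod 29 = (15 * 15) mod 29 = 22
  15^3 mod 29 = (22 * 15) mod 29 = 11
  15^4 mod 29 = (11 * 15) mod 29 = 20
  15^5 mod 29 = (20 * 15) mod 29 = 10
  15^6 mod 29 = (10 * 15) mod 29 = 5
  15^7 mod 29 = (5 * 15) mod 29 = 17
  15^8 mod 29 = (17 * 15) mod 29 = 23
Step 2: Result = 23.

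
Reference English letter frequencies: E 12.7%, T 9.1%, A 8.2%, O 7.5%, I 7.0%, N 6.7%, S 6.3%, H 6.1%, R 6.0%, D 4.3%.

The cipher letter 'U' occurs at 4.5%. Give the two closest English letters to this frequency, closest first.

Step 1: Observed frequency of 'U' is 4.5%.
Step 2: Compute distances to each reference frequency and sort:
  D (4.3%): difference = 0.2% <-- BEST
  R (6.0%): difference = 1.5% <-- RUNNER-UP
  H (6.1%): difference = 1.6%
  S (6.3%): difference = 1.8%
  N (6.7%): difference = 2.2%
Step 3: Most likely is 'D' (4.3%, diff 0.2%); second most likely is 'R' (6.0%, diff 1.5%).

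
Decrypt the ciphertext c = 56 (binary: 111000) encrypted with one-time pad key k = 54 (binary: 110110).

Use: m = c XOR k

Step 1: XOR ciphertext with key:
  Ciphertext: 111000
  Key:        110110
  XOR:        001110
Step 2: Plaintext = 001110 = 14 in decimal.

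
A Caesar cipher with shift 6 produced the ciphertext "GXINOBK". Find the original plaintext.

Step 1: Reverse the shift by subtracting 6 from each letter position.
  G (position 6) -> position (6-6) mod 26 = 0 -> A
  X (position 23) -> position (23-6) mod 26 = 17 -> R
  I (position 8) -> position (8-6) mod 26 = 2 -> C
  N (position 13) -> position (13-6) mod 26 = 7 -> H
  O (position 14) -> position (14-6) mod 26 = 8 -> I
  B (position 1) -> position (1-6) mod 26 = 21 -> V
  K (position 10) -> position (10-6) mod 26 = 4 -> E
Decrypted message: ARCHIVE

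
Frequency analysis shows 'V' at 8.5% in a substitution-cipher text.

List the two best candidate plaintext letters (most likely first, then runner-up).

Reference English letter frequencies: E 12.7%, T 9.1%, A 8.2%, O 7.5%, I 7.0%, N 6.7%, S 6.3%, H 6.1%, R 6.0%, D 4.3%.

Step 1: Observed frequency of 'V' is 8.5%.
Step 2: Compute distances to each reference frequency and sort:
  A (8.2%): difference = 0.3% <-- BEST
  T (9.1%): difference = 0.6% <-- RUNNER-UP
  O (7.5%): difference = 1.0%
  I (7.0%): difference = 1.5%
  N (6.7%): difference = 1.8%
Step 3: Most likely is 'A' (8.2%, diff 0.3%); second most likely is 'T' (9.1%, diff 0.6%).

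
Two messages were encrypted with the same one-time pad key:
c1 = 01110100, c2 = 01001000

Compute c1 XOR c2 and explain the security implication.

Step 1: c1 XOR c2 = (m1 XOR k) XOR (m2 XOR k).
Step 2: By XOR associativity/commutativity: = m1 XOR m2 XOR k XOR k = m1 XOR m2.
Step 3: 01110100 XOR 01001000 = 00111100 = 60.
Step 4: The key cancels out! An attacker learns m1 XOR m2 = 60, revealing the relationship between plaintexts.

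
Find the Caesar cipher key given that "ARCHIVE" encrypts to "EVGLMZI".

Step 1: Compare first letters: A (position 0) -> E (position 4).
Step 2: Shift = (4 - 0) mod 26 = 4.
The shift value is 4.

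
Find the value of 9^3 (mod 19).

Step 1: Compute 9^3 mod 19 step by step, reducing modulo 19 at each step.
  9^1 mod 19 = 9
  9^2 mod 19 = (9 * 9) mod 19 = 5
  9^3 mod 19 = (5 * 9) mod 19 = 7
Step 2: Result = 7.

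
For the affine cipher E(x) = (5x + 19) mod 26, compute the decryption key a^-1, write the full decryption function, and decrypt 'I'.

Step 1: Find a^-1, the modular inverse of 5 mod 26.
Step 2: We need 5 * a^-1 = 1 (mod 26).
Step 3: 5 * 21 = 105 = 4 * 26 + 1, so a^-1 = 21.
Step 4: D(y) = 21(y - 19) mod 26.
Step 5: Apply to 'I' (y = 8): D(8) = 21 * (8 - 19) mod 26 = 21 * -11 mod 26 = 3 -> 'D'.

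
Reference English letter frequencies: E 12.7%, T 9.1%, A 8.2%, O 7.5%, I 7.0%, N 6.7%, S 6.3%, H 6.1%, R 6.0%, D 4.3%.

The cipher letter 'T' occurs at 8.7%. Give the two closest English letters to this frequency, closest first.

Step 1: Observed frequency of 'T' is 8.7%.
Step 2: Compute distances to each reference frequency and sort:
  T (9.1%): difference = 0.4% <-- BEST
  A (8.2%): difference = 0.5% <-- RUNNER-UP
  O (7.5%): difference = 1.2%
  I (7.0%): difference = 1.7%
  N (6.7%): difference = 2.0%
Step 3: Most likely is 'T' (9.1%, diff 0.4%); second most likely is 'A' (8.2%, diff 0.5%).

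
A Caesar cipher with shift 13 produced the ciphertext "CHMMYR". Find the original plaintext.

Step 1: Reverse the shift by subtracting 13 from each letter position.
  C (position 2) -> position (2-13) mod 26 = 15 -> P
  H (position 7) -> position (7-13) mod 26 = 20 -> U
  M (position 12) -> position (12-13) mod 26 = 25 -> Z
  M (position 12) -> position (12-13) mod 26 = 25 -> Z
  Y (position 24) -> position (24-13) mod 26 = 11 -> L
  R (position 17) -> position (17-13) mod 26 = 4 -> E
Decrypted message: PUZZLE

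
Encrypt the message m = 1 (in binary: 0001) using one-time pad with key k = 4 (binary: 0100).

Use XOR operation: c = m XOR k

Step 1: Write out the XOR operation bit by bit:
  Message: 0001
  Key:     0100
  XOR:     0101
Step 2: Convert to decimal: 0101 = 5.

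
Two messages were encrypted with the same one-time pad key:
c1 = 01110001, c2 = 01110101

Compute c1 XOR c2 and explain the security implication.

Step 1: c1 XOR c2 = (m1 XOR k) XOR (m2 XOR k).
Step 2: By XOR associativity/commutativity: = m1 XOR m2 XOR k XOR k = m1 XOR m2.
Step 3: 01110001 XOR 01110101 = 00000100 = 4.
Step 4: The key cancels out! An attacker learns m1 XOR m2 = 4, revealing the relationship between plaintexts.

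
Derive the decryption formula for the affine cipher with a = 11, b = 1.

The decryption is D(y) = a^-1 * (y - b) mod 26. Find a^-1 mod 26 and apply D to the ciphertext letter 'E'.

Step 1: Find a^-1, the modular inverse of 11 mod 26.
Step 2: We need 11 * a^-1 = 1 (mod 26).
Step 3: 11 * 19 = 209 = 8 * 26 + 1, so a^-1 = 19.
Step 4: D(y) = 19(y - 1) mod 26.
Step 5: Apply to 'E' (y = 4): D(4) = 19 * (4 - 1) mod 26 = 19 * 3 mod 26 = 5 -> 'F'.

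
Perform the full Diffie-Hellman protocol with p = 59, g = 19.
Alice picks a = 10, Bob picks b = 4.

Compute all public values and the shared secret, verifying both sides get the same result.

Step 1: A = g^a mod p = 19^10 mod 59 = 51.
Step 2: B = g^b mod p = 19^4 mod 59 = 49.
Step 3: Alice computes s = B^a mod p = 49^10 mod 59 = 25.
Step 4: Bob computes s = A^b mod p = 51^4 mod 59 = 25.
Both sides agree: shared secret = 25.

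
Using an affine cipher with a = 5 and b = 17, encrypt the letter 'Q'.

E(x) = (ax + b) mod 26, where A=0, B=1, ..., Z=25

Step 1: Convert 'Q' to number: x = 16.
Step 2: E(16) = (5 * 16 + 17) mod 26 = 97 mod 26 = 19.
Step 3: Convert 19 back to letter: T.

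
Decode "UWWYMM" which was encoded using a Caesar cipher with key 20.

Step 1: Reverse the shift by subtracting 20 from each letter position.
  U (position 20) -> position (20-20) mod 26 = 0 -> A
  W (position 22) -> position (22-20) mod 26 = 2 -> C
  W (position 22) -> position (22-20) mod 26 = 2 -> C
  Y (position 24) -> position (24-20) mod 26 = 4 -> E
  M (position 12) -> position (12-20) mod 26 = 18 -> S
  M (position 12) -> position (12-20) mod 26 = 18 -> S
Decrypted message: ACCESS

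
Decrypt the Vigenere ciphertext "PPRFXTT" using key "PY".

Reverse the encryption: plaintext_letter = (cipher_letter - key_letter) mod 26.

Step 1: Extend key: PYPYPYP
Step 2: Decrypt each letter (c - k) mod 26:
  P(15) - P(15) = (15-15) mod 26 = 0 = A
  P(15) - Y(24) = (15-24) mod 26 = 17 = R
  R(17) - P(15) = (17-15) mod 26 = 2 = C
  F(5) - Y(24) = (5-24) mod 26 = 7 = H
  X(23) - P(15) = (23-15) mod 26 = 8 = I
  T(19) - Y(24) = (19-24) mod 26 = 21 = V
  T(19) - P(15) = (19-15) mod 26 = 4 = E
Plaintext: ARCHIVE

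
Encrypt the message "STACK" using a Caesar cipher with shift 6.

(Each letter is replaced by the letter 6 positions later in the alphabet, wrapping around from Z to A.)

Step 1: For each letter, shift forward by 6 positions (mod 26).
  S (position 18) -> position (18+6) mod 26 = 24 -> Y
  T (position 19) -> position (19+6) mod 26 = 25 -> Z
  A (position 0) -> position (0+6) mod 26 = 6 -> G
  C (position 2) -> position (2+6) mod 26 = 8 -> I
  K (position 10) -> position (10+6) mod 26 = 16 -> Q
Result: YZGIQ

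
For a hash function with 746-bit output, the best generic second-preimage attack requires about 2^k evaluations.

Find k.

Step 1: The hash has a 746-bit output.
Step 2: Second-preimage resistance means: given a specific input x, it should be infeasible to find a different y with h(y) = h(x).
With a 746-bit output, a generic search for a second preimage costs about 2^746 evaluations (each trial matches the fixed target with probability 2^-746).
Step 3: Security level = 746 bits.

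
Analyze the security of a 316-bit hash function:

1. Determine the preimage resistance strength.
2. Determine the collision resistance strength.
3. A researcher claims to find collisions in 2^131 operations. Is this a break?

Step 1: Preimage resistance requires brute-force of 2^316 operations.
Step 2: Collision resistance (birthday bound) = 2^(316/2) = 2^158.
Step 3: The claimed attack costs 2^131 operations.
Step 4: Since 2^131 < 2^158, the claimed attack beats the generic birthday bound, so collision resistance is broken.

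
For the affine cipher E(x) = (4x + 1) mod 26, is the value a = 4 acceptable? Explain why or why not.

Step 1: Compute gcd(4, 26).
Step 2: gcd(4, 26) = 2.
Since gcd = 2 != 1, 4 shares a common factor with 26, so it cannot be used.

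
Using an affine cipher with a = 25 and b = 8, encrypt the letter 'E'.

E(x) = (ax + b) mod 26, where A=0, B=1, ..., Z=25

Step 1: Convert 'E' to number: x = 4.
Step 2: E(4) = (25 * 4 + 8) mod 26 = 108 mod 26 = 4.
Step 3: Convert 4 back to letter: E.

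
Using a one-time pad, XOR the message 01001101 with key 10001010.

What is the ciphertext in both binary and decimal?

Step 1: Write out the XOR operation bit by bit:
  Message: 01001101
  Key:     10001010
  XOR:     11000111
Step 2: Convert to decimal: 11000111 = 199.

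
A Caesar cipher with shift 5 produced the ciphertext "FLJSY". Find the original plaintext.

Step 1: Reverse the shift by subtracting 5 from each letter position.
  F (position 5) -> position (5-5) mod 26 = 0 -> A
  L (position 11) -> position (11-5) mod 26 = 6 -> G
  J (position 9) -> position (9-5) mod 26 = 4 -> E
  S (position 18) -> position (18-5) mod 26 = 13 -> N
  Y (position 24) -> position (24-5) mod 26 = 19 -> T
Decrypted message: AGENT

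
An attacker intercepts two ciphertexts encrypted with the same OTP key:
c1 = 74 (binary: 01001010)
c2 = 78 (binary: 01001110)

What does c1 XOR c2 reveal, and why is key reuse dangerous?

Step 1: c1 XOR c2 = (m1 XOR k) XOR (m2 XOR k).
Step 2: By XOR associativity/commutativity: = m1 XOR m2 XOR k XOR k = m1 XOR m2.
Step 3: 01001010 XOR 01001110 = 00000100 = 4.
Step 4: The key cancels out! An attacker learns m1 XOR m2 = 4, revealing the relationship between plaintexts.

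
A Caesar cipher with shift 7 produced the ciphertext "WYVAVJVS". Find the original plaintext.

Step 1: Reverse the shift by subtracting 7 from each letter position.
  W (position 22) -> position (22-7) mod 26 = 15 -> P
  Y (position 24) -> position (24-7) mod 26 = 17 -> R
  V (position 21) -> position (21-7) mod 26 = 14 -> O
  A (position 0) -> position (0-7) mod 26 = 19 -> T
  V (position 21) -> position (21-7) mod 26 = 14 -> O
  J (position 9) -> position (9-7) mod 26 = 2 -> C
  V (position 21) -> position (21-7) mod 26 = 14 -> O
  S (position 18) -> position (18-7) mod 26 = 11 -> L
Decrypted message: PROTOCOL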